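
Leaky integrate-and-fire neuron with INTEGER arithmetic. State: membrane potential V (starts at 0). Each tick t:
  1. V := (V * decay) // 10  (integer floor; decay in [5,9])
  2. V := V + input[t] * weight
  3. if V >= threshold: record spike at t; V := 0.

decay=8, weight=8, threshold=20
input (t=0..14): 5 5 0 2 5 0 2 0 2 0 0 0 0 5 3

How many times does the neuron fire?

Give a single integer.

Answer: 6

Derivation:
t=0: input=5 -> V=0 FIRE
t=1: input=5 -> V=0 FIRE
t=2: input=0 -> V=0
t=3: input=2 -> V=16
t=4: input=5 -> V=0 FIRE
t=5: input=0 -> V=0
t=6: input=2 -> V=16
t=7: input=0 -> V=12
t=8: input=2 -> V=0 FIRE
t=9: input=0 -> V=0
t=10: input=0 -> V=0
t=11: input=0 -> V=0
t=12: input=0 -> V=0
t=13: input=5 -> V=0 FIRE
t=14: input=3 -> V=0 FIRE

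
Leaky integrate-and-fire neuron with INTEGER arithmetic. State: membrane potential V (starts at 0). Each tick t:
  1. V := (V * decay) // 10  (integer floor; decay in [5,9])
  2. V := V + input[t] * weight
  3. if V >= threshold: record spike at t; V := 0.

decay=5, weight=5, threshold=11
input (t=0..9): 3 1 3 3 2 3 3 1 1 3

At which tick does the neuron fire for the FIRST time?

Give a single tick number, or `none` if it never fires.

Answer: 0

Derivation:
t=0: input=3 -> V=0 FIRE
t=1: input=1 -> V=5
t=2: input=3 -> V=0 FIRE
t=3: input=3 -> V=0 FIRE
t=4: input=2 -> V=10
t=5: input=3 -> V=0 FIRE
t=6: input=3 -> V=0 FIRE
t=7: input=1 -> V=5
t=8: input=1 -> V=7
t=9: input=3 -> V=0 FIRE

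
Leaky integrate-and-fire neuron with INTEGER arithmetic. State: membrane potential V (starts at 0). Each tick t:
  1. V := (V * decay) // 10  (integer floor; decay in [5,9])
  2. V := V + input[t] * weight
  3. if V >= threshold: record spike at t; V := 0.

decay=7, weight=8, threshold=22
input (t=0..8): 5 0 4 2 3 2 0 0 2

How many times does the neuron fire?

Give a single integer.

t=0: input=5 -> V=0 FIRE
t=1: input=0 -> V=0
t=2: input=4 -> V=0 FIRE
t=3: input=2 -> V=16
t=4: input=3 -> V=0 FIRE
t=5: input=2 -> V=16
t=6: input=0 -> V=11
t=7: input=0 -> V=7
t=8: input=2 -> V=20

Answer: 3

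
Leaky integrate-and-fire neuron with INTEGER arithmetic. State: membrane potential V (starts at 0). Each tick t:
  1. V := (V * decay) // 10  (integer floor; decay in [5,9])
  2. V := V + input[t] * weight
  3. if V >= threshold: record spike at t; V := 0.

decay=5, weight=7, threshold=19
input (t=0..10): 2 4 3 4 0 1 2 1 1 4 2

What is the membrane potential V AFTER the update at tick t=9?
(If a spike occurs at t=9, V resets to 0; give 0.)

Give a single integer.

Answer: 0

Derivation:
t=0: input=2 -> V=14
t=1: input=4 -> V=0 FIRE
t=2: input=3 -> V=0 FIRE
t=3: input=4 -> V=0 FIRE
t=4: input=0 -> V=0
t=5: input=1 -> V=7
t=6: input=2 -> V=17
t=7: input=1 -> V=15
t=8: input=1 -> V=14
t=9: input=4 -> V=0 FIRE
t=10: input=2 -> V=14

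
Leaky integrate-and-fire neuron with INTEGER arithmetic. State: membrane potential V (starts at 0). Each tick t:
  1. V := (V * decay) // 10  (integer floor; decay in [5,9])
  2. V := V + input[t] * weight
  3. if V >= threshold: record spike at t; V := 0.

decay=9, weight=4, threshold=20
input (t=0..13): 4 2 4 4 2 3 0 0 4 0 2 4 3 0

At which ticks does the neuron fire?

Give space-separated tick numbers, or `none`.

Answer: 1 3 8 11

Derivation:
t=0: input=4 -> V=16
t=1: input=2 -> V=0 FIRE
t=2: input=4 -> V=16
t=3: input=4 -> V=0 FIRE
t=4: input=2 -> V=8
t=5: input=3 -> V=19
t=6: input=0 -> V=17
t=7: input=0 -> V=15
t=8: input=4 -> V=0 FIRE
t=9: input=0 -> V=0
t=10: input=2 -> V=8
t=11: input=4 -> V=0 FIRE
t=12: input=3 -> V=12
t=13: input=0 -> V=10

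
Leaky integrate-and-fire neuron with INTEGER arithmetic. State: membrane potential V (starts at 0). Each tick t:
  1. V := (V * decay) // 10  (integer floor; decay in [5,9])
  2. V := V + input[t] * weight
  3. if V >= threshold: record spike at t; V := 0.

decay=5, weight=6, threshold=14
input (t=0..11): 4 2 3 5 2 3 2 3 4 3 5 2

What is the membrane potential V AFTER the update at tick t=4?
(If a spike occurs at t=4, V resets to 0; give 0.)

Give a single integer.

t=0: input=4 -> V=0 FIRE
t=1: input=2 -> V=12
t=2: input=3 -> V=0 FIRE
t=3: input=5 -> V=0 FIRE
t=4: input=2 -> V=12
t=5: input=3 -> V=0 FIRE
t=6: input=2 -> V=12
t=7: input=3 -> V=0 FIRE
t=8: input=4 -> V=0 FIRE
t=9: input=3 -> V=0 FIRE
t=10: input=5 -> V=0 FIRE
t=11: input=2 -> V=12

Answer: 12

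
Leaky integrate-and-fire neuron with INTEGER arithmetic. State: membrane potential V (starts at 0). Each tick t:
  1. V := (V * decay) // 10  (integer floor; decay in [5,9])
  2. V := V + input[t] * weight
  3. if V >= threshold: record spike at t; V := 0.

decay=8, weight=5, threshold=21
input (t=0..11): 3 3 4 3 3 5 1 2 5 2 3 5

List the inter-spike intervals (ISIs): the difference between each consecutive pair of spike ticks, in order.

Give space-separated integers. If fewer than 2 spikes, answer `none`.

Answer: 2 2 3 2 1

Derivation:
t=0: input=3 -> V=15
t=1: input=3 -> V=0 FIRE
t=2: input=4 -> V=20
t=3: input=3 -> V=0 FIRE
t=4: input=3 -> V=15
t=5: input=5 -> V=0 FIRE
t=6: input=1 -> V=5
t=7: input=2 -> V=14
t=8: input=5 -> V=0 FIRE
t=9: input=2 -> V=10
t=10: input=3 -> V=0 FIRE
t=11: input=5 -> V=0 FIRE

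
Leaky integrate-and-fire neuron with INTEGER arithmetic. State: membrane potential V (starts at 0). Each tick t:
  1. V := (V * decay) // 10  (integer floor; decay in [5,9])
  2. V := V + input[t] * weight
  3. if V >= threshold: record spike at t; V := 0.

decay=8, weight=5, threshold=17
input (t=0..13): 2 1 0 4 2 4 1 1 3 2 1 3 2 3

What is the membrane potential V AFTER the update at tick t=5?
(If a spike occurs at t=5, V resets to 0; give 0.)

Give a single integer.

Answer: 0

Derivation:
t=0: input=2 -> V=10
t=1: input=1 -> V=13
t=2: input=0 -> V=10
t=3: input=4 -> V=0 FIRE
t=4: input=2 -> V=10
t=5: input=4 -> V=0 FIRE
t=6: input=1 -> V=5
t=7: input=1 -> V=9
t=8: input=3 -> V=0 FIRE
t=9: input=2 -> V=10
t=10: input=1 -> V=13
t=11: input=3 -> V=0 FIRE
t=12: input=2 -> V=10
t=13: input=3 -> V=0 FIRE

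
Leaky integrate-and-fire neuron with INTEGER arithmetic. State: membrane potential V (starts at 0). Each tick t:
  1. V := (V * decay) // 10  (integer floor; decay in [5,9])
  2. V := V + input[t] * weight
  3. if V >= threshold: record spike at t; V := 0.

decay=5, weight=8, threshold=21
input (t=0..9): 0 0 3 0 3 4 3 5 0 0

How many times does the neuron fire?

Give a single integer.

t=0: input=0 -> V=0
t=1: input=0 -> V=0
t=2: input=3 -> V=0 FIRE
t=3: input=0 -> V=0
t=4: input=3 -> V=0 FIRE
t=5: input=4 -> V=0 FIRE
t=6: input=3 -> V=0 FIRE
t=7: input=5 -> V=0 FIRE
t=8: input=0 -> V=0
t=9: input=0 -> V=0

Answer: 5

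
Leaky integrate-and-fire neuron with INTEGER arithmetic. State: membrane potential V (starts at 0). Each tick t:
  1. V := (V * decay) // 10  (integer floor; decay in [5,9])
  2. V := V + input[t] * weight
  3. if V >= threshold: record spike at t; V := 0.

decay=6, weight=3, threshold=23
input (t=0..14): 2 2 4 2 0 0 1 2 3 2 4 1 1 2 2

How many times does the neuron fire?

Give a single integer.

t=0: input=2 -> V=6
t=1: input=2 -> V=9
t=2: input=4 -> V=17
t=3: input=2 -> V=16
t=4: input=0 -> V=9
t=5: input=0 -> V=5
t=6: input=1 -> V=6
t=7: input=2 -> V=9
t=8: input=3 -> V=14
t=9: input=2 -> V=14
t=10: input=4 -> V=20
t=11: input=1 -> V=15
t=12: input=1 -> V=12
t=13: input=2 -> V=13
t=14: input=2 -> V=13

Answer: 0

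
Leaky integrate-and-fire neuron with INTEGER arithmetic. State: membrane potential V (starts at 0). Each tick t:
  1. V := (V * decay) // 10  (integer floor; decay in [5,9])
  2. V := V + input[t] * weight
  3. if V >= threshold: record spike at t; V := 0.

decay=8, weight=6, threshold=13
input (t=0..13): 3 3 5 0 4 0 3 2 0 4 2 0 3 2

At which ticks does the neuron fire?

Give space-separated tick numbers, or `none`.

Answer: 0 1 2 4 6 9 12

Derivation:
t=0: input=3 -> V=0 FIRE
t=1: input=3 -> V=0 FIRE
t=2: input=5 -> V=0 FIRE
t=3: input=0 -> V=0
t=4: input=4 -> V=0 FIRE
t=5: input=0 -> V=0
t=6: input=3 -> V=0 FIRE
t=7: input=2 -> V=12
t=8: input=0 -> V=9
t=9: input=4 -> V=0 FIRE
t=10: input=2 -> V=12
t=11: input=0 -> V=9
t=12: input=3 -> V=0 FIRE
t=13: input=2 -> V=12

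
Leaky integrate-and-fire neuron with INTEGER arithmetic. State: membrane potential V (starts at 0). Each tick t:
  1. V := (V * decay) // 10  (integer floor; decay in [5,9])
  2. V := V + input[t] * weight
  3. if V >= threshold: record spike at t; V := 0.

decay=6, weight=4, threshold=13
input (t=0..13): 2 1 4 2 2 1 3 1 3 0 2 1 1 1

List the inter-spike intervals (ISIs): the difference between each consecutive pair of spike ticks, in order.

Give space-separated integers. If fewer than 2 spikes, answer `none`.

Answer: 4 2

Derivation:
t=0: input=2 -> V=8
t=1: input=1 -> V=8
t=2: input=4 -> V=0 FIRE
t=3: input=2 -> V=8
t=4: input=2 -> V=12
t=5: input=1 -> V=11
t=6: input=3 -> V=0 FIRE
t=7: input=1 -> V=4
t=8: input=3 -> V=0 FIRE
t=9: input=0 -> V=0
t=10: input=2 -> V=8
t=11: input=1 -> V=8
t=12: input=1 -> V=8
t=13: input=1 -> V=8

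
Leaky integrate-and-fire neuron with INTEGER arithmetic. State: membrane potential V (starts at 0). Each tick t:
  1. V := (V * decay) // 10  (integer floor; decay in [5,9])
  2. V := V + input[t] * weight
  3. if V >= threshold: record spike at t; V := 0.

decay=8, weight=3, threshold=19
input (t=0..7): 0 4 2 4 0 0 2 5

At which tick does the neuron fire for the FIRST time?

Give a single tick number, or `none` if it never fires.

Answer: 3

Derivation:
t=0: input=0 -> V=0
t=1: input=4 -> V=12
t=2: input=2 -> V=15
t=3: input=4 -> V=0 FIRE
t=4: input=0 -> V=0
t=5: input=0 -> V=0
t=6: input=2 -> V=6
t=7: input=5 -> V=0 FIRE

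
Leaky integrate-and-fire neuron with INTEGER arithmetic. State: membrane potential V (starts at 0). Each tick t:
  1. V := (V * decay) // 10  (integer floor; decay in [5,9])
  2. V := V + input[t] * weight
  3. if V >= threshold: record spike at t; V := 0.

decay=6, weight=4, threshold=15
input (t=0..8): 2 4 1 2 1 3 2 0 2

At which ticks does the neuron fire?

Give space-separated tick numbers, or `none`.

Answer: 1 5

Derivation:
t=0: input=2 -> V=8
t=1: input=4 -> V=0 FIRE
t=2: input=1 -> V=4
t=3: input=2 -> V=10
t=4: input=1 -> V=10
t=5: input=3 -> V=0 FIRE
t=6: input=2 -> V=8
t=7: input=0 -> V=4
t=8: input=2 -> V=10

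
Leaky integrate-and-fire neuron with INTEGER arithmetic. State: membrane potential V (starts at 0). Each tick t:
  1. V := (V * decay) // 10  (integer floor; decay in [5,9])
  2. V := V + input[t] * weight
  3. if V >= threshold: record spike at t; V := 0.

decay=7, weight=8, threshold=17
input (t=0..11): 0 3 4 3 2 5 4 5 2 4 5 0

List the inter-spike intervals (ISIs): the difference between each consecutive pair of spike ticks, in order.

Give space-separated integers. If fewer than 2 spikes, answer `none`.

t=0: input=0 -> V=0
t=1: input=3 -> V=0 FIRE
t=2: input=4 -> V=0 FIRE
t=3: input=3 -> V=0 FIRE
t=4: input=2 -> V=16
t=5: input=5 -> V=0 FIRE
t=6: input=4 -> V=0 FIRE
t=7: input=5 -> V=0 FIRE
t=8: input=2 -> V=16
t=9: input=4 -> V=0 FIRE
t=10: input=5 -> V=0 FIRE
t=11: input=0 -> V=0

Answer: 1 1 2 1 1 2 1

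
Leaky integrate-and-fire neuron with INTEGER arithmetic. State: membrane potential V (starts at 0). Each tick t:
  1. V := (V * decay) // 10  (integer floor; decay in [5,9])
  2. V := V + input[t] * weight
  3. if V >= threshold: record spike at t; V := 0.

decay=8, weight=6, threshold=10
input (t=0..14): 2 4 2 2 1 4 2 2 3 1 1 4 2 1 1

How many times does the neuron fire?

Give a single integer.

t=0: input=2 -> V=0 FIRE
t=1: input=4 -> V=0 FIRE
t=2: input=2 -> V=0 FIRE
t=3: input=2 -> V=0 FIRE
t=4: input=1 -> V=6
t=5: input=4 -> V=0 FIRE
t=6: input=2 -> V=0 FIRE
t=7: input=2 -> V=0 FIRE
t=8: input=3 -> V=0 FIRE
t=9: input=1 -> V=6
t=10: input=1 -> V=0 FIRE
t=11: input=4 -> V=0 FIRE
t=12: input=2 -> V=0 FIRE
t=13: input=1 -> V=6
t=14: input=1 -> V=0 FIRE

Answer: 12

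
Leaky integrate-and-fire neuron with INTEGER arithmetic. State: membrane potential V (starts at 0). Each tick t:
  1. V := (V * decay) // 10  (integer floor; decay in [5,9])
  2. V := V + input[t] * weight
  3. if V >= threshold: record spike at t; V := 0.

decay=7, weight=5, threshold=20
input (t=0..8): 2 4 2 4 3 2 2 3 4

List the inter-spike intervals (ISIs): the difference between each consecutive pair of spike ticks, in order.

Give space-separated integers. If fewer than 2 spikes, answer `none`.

t=0: input=2 -> V=10
t=1: input=4 -> V=0 FIRE
t=2: input=2 -> V=10
t=3: input=4 -> V=0 FIRE
t=4: input=3 -> V=15
t=5: input=2 -> V=0 FIRE
t=6: input=2 -> V=10
t=7: input=3 -> V=0 FIRE
t=8: input=4 -> V=0 FIRE

Answer: 2 2 2 1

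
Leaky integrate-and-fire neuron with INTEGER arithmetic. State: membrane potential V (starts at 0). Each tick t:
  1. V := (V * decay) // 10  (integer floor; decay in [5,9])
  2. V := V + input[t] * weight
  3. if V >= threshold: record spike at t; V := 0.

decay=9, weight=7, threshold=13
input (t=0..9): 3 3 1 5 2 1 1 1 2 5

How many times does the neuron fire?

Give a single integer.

Answer: 7

Derivation:
t=0: input=3 -> V=0 FIRE
t=1: input=3 -> V=0 FIRE
t=2: input=1 -> V=7
t=3: input=5 -> V=0 FIRE
t=4: input=2 -> V=0 FIRE
t=5: input=1 -> V=7
t=6: input=1 -> V=0 FIRE
t=7: input=1 -> V=7
t=8: input=2 -> V=0 FIRE
t=9: input=5 -> V=0 FIRE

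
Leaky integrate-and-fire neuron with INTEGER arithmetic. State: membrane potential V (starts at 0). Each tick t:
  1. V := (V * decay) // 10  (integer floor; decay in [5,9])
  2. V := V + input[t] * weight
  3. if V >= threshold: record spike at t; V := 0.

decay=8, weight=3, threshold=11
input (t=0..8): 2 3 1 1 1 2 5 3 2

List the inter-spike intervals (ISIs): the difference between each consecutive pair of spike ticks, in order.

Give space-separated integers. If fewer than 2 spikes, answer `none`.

t=0: input=2 -> V=6
t=1: input=3 -> V=0 FIRE
t=2: input=1 -> V=3
t=3: input=1 -> V=5
t=4: input=1 -> V=7
t=5: input=2 -> V=0 FIRE
t=6: input=5 -> V=0 FIRE
t=7: input=3 -> V=9
t=8: input=2 -> V=0 FIRE

Answer: 4 1 2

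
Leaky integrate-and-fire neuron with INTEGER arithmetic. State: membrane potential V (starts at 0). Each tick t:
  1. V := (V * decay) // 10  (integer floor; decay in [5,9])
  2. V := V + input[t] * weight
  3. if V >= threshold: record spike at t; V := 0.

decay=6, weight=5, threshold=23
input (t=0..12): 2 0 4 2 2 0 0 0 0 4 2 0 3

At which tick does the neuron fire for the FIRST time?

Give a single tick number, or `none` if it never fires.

t=0: input=2 -> V=10
t=1: input=0 -> V=6
t=2: input=4 -> V=0 FIRE
t=3: input=2 -> V=10
t=4: input=2 -> V=16
t=5: input=0 -> V=9
t=6: input=0 -> V=5
t=7: input=0 -> V=3
t=8: input=0 -> V=1
t=9: input=4 -> V=20
t=10: input=2 -> V=22
t=11: input=0 -> V=13
t=12: input=3 -> V=22

Answer: 2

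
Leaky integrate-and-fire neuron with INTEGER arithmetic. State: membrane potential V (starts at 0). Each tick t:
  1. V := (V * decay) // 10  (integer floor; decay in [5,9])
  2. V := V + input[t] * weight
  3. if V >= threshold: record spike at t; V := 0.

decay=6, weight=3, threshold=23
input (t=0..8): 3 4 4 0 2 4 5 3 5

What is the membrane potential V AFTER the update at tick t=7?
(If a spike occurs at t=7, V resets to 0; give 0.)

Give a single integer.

Answer: 9

Derivation:
t=0: input=3 -> V=9
t=1: input=4 -> V=17
t=2: input=4 -> V=22
t=3: input=0 -> V=13
t=4: input=2 -> V=13
t=5: input=4 -> V=19
t=6: input=5 -> V=0 FIRE
t=7: input=3 -> V=9
t=8: input=5 -> V=20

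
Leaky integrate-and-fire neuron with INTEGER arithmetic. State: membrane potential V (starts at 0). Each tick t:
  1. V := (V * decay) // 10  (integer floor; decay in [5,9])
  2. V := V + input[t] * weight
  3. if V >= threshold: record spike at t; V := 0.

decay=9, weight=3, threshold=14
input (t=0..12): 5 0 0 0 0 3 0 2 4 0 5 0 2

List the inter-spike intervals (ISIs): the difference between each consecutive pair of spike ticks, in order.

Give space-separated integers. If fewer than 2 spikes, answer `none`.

Answer: 8 2

Derivation:
t=0: input=5 -> V=0 FIRE
t=1: input=0 -> V=0
t=2: input=0 -> V=0
t=3: input=0 -> V=0
t=4: input=0 -> V=0
t=5: input=3 -> V=9
t=6: input=0 -> V=8
t=7: input=2 -> V=13
t=8: input=4 -> V=0 FIRE
t=9: input=0 -> V=0
t=10: input=5 -> V=0 FIRE
t=11: input=0 -> V=0
t=12: input=2 -> V=6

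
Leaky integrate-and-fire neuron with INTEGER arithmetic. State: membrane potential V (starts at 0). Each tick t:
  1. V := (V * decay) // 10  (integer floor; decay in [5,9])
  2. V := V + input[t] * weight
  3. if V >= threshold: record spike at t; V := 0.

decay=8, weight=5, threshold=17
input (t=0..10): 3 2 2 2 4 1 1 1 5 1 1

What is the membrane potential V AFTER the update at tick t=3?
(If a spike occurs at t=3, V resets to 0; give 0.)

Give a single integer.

Answer: 0

Derivation:
t=0: input=3 -> V=15
t=1: input=2 -> V=0 FIRE
t=2: input=2 -> V=10
t=3: input=2 -> V=0 FIRE
t=4: input=4 -> V=0 FIRE
t=5: input=1 -> V=5
t=6: input=1 -> V=9
t=7: input=1 -> V=12
t=8: input=5 -> V=0 FIRE
t=9: input=1 -> V=5
t=10: input=1 -> V=9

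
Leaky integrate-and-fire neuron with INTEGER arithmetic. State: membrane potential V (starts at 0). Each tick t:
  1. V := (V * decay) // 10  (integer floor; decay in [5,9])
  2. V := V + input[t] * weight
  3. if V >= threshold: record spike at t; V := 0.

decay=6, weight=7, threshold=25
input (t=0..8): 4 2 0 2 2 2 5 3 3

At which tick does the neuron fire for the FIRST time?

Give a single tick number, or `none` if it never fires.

Answer: 0

Derivation:
t=0: input=4 -> V=0 FIRE
t=1: input=2 -> V=14
t=2: input=0 -> V=8
t=3: input=2 -> V=18
t=4: input=2 -> V=24
t=5: input=2 -> V=0 FIRE
t=6: input=5 -> V=0 FIRE
t=7: input=3 -> V=21
t=8: input=3 -> V=0 FIRE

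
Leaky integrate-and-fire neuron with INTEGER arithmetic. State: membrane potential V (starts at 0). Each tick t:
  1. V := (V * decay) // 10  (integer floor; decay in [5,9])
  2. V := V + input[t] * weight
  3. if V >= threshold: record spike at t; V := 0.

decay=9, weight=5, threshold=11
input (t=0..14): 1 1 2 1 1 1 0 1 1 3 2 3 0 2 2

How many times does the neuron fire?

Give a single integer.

t=0: input=1 -> V=5
t=1: input=1 -> V=9
t=2: input=2 -> V=0 FIRE
t=3: input=1 -> V=5
t=4: input=1 -> V=9
t=5: input=1 -> V=0 FIRE
t=6: input=0 -> V=0
t=7: input=1 -> V=5
t=8: input=1 -> V=9
t=9: input=3 -> V=0 FIRE
t=10: input=2 -> V=10
t=11: input=3 -> V=0 FIRE
t=12: input=0 -> V=0
t=13: input=2 -> V=10
t=14: input=2 -> V=0 FIRE

Answer: 5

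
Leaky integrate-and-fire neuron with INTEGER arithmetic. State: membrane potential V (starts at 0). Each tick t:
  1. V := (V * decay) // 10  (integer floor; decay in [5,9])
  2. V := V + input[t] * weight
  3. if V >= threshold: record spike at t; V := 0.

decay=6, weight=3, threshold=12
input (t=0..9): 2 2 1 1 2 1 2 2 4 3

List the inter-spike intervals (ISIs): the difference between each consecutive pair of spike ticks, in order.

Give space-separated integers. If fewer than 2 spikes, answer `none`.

t=0: input=2 -> V=6
t=1: input=2 -> V=9
t=2: input=1 -> V=8
t=3: input=1 -> V=7
t=4: input=2 -> V=10
t=5: input=1 -> V=9
t=6: input=2 -> V=11
t=7: input=2 -> V=0 FIRE
t=8: input=4 -> V=0 FIRE
t=9: input=3 -> V=9

Answer: 1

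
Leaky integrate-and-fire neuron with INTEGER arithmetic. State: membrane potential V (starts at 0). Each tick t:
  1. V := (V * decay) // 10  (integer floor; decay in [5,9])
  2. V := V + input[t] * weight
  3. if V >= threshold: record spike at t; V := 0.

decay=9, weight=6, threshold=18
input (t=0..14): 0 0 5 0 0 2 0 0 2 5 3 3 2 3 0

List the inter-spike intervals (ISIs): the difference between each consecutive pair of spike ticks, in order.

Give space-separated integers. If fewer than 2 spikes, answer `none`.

t=0: input=0 -> V=0
t=1: input=0 -> V=0
t=2: input=5 -> V=0 FIRE
t=3: input=0 -> V=0
t=4: input=0 -> V=0
t=5: input=2 -> V=12
t=6: input=0 -> V=10
t=7: input=0 -> V=9
t=8: input=2 -> V=0 FIRE
t=9: input=5 -> V=0 FIRE
t=10: input=3 -> V=0 FIRE
t=11: input=3 -> V=0 FIRE
t=12: input=2 -> V=12
t=13: input=3 -> V=0 FIRE
t=14: input=0 -> V=0

Answer: 6 1 1 1 2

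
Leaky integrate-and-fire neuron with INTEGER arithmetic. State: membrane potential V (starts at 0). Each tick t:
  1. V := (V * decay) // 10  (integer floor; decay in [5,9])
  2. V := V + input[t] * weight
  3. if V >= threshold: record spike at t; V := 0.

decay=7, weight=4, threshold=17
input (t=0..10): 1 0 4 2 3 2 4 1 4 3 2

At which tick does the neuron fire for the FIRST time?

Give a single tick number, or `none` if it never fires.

t=0: input=1 -> V=4
t=1: input=0 -> V=2
t=2: input=4 -> V=0 FIRE
t=3: input=2 -> V=8
t=4: input=3 -> V=0 FIRE
t=5: input=2 -> V=8
t=6: input=4 -> V=0 FIRE
t=7: input=1 -> V=4
t=8: input=4 -> V=0 FIRE
t=9: input=3 -> V=12
t=10: input=2 -> V=16

Answer: 2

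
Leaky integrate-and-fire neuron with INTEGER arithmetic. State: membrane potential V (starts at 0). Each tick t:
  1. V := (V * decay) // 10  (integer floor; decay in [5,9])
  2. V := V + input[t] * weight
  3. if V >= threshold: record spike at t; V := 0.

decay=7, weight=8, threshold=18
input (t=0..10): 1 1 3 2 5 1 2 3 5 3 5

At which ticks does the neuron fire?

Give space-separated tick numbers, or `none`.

t=0: input=1 -> V=8
t=1: input=1 -> V=13
t=2: input=3 -> V=0 FIRE
t=3: input=2 -> V=16
t=4: input=5 -> V=0 FIRE
t=5: input=1 -> V=8
t=6: input=2 -> V=0 FIRE
t=7: input=3 -> V=0 FIRE
t=8: input=5 -> V=0 FIRE
t=9: input=3 -> V=0 FIRE
t=10: input=5 -> V=0 FIRE

Answer: 2 4 6 7 8 9 10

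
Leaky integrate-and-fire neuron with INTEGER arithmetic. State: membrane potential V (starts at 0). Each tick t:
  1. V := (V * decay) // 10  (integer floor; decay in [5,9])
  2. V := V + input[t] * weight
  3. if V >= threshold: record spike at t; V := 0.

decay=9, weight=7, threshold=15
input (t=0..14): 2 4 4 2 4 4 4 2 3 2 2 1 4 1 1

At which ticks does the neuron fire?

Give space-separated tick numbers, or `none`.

Answer: 1 2 4 5 6 8 10 12

Derivation:
t=0: input=2 -> V=14
t=1: input=4 -> V=0 FIRE
t=2: input=4 -> V=0 FIRE
t=3: input=2 -> V=14
t=4: input=4 -> V=0 FIRE
t=5: input=4 -> V=0 FIRE
t=6: input=4 -> V=0 FIRE
t=7: input=2 -> V=14
t=8: input=3 -> V=0 FIRE
t=9: input=2 -> V=14
t=10: input=2 -> V=0 FIRE
t=11: input=1 -> V=7
t=12: input=4 -> V=0 FIRE
t=13: input=1 -> V=7
t=14: input=1 -> V=13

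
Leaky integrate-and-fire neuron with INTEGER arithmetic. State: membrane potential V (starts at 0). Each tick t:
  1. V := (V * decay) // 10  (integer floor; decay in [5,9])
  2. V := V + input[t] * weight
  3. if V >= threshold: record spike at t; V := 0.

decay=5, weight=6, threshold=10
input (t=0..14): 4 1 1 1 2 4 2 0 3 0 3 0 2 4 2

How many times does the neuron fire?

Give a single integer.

Answer: 10

Derivation:
t=0: input=4 -> V=0 FIRE
t=1: input=1 -> V=6
t=2: input=1 -> V=9
t=3: input=1 -> V=0 FIRE
t=4: input=2 -> V=0 FIRE
t=5: input=4 -> V=0 FIRE
t=6: input=2 -> V=0 FIRE
t=7: input=0 -> V=0
t=8: input=3 -> V=0 FIRE
t=9: input=0 -> V=0
t=10: input=3 -> V=0 FIRE
t=11: input=0 -> V=0
t=12: input=2 -> V=0 FIRE
t=13: input=4 -> V=0 FIRE
t=14: input=2 -> V=0 FIRE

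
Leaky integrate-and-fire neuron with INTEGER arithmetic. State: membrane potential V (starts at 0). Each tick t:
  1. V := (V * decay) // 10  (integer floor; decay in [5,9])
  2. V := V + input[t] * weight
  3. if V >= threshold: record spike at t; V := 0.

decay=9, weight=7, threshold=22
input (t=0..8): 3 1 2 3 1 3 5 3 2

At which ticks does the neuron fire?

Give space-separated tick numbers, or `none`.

t=0: input=3 -> V=21
t=1: input=1 -> V=0 FIRE
t=2: input=2 -> V=14
t=3: input=3 -> V=0 FIRE
t=4: input=1 -> V=7
t=5: input=3 -> V=0 FIRE
t=6: input=5 -> V=0 FIRE
t=7: input=3 -> V=21
t=8: input=2 -> V=0 FIRE

Answer: 1 3 5 6 8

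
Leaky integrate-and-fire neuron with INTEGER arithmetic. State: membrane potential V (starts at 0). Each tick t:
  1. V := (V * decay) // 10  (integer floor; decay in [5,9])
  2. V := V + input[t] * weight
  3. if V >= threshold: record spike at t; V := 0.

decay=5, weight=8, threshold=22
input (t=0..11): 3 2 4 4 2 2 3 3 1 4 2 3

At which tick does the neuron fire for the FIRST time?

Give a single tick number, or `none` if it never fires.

t=0: input=3 -> V=0 FIRE
t=1: input=2 -> V=16
t=2: input=4 -> V=0 FIRE
t=3: input=4 -> V=0 FIRE
t=4: input=2 -> V=16
t=5: input=2 -> V=0 FIRE
t=6: input=3 -> V=0 FIRE
t=7: input=3 -> V=0 FIRE
t=8: input=1 -> V=8
t=9: input=4 -> V=0 FIRE
t=10: input=2 -> V=16
t=11: input=3 -> V=0 FIRE

Answer: 0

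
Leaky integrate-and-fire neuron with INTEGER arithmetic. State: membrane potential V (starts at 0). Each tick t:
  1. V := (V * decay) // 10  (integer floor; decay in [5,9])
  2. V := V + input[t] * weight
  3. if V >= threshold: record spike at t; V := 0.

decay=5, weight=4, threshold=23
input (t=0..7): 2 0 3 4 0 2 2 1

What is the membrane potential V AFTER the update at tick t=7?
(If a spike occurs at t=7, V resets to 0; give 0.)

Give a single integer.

Answer: 10

Derivation:
t=0: input=2 -> V=8
t=1: input=0 -> V=4
t=2: input=3 -> V=14
t=3: input=4 -> V=0 FIRE
t=4: input=0 -> V=0
t=5: input=2 -> V=8
t=6: input=2 -> V=12
t=7: input=1 -> V=10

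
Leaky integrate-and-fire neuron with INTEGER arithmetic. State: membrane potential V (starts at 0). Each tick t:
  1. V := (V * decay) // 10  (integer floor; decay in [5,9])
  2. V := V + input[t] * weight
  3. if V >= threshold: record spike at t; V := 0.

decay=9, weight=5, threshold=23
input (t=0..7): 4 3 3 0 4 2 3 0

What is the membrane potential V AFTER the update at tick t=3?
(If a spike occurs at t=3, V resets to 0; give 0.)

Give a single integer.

t=0: input=4 -> V=20
t=1: input=3 -> V=0 FIRE
t=2: input=3 -> V=15
t=3: input=0 -> V=13
t=4: input=4 -> V=0 FIRE
t=5: input=2 -> V=10
t=6: input=3 -> V=0 FIRE
t=7: input=0 -> V=0

Answer: 13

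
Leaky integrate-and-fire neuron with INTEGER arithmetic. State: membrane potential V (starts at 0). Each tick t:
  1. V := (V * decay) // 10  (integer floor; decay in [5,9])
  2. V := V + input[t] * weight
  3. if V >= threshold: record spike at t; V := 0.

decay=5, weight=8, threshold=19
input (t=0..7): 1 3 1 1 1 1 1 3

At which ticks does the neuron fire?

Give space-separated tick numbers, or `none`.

Answer: 1 7

Derivation:
t=0: input=1 -> V=8
t=1: input=3 -> V=0 FIRE
t=2: input=1 -> V=8
t=3: input=1 -> V=12
t=4: input=1 -> V=14
t=5: input=1 -> V=15
t=6: input=1 -> V=15
t=7: input=3 -> V=0 FIRE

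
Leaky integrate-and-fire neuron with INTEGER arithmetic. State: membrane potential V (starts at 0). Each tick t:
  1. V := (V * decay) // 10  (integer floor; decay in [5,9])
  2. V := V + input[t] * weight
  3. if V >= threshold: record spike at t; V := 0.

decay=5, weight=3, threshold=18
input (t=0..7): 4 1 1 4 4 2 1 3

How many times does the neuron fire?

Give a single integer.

Answer: 1

Derivation:
t=0: input=4 -> V=12
t=1: input=1 -> V=9
t=2: input=1 -> V=7
t=3: input=4 -> V=15
t=4: input=4 -> V=0 FIRE
t=5: input=2 -> V=6
t=6: input=1 -> V=6
t=7: input=3 -> V=12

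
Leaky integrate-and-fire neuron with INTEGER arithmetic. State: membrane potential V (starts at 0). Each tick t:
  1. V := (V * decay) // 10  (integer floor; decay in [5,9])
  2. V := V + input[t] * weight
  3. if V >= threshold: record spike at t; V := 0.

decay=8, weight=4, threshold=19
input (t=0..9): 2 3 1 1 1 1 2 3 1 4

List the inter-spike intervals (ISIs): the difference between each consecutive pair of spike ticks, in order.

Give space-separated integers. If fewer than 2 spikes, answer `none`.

t=0: input=2 -> V=8
t=1: input=3 -> V=18
t=2: input=1 -> V=18
t=3: input=1 -> V=18
t=4: input=1 -> V=18
t=5: input=1 -> V=18
t=6: input=2 -> V=0 FIRE
t=7: input=3 -> V=12
t=8: input=1 -> V=13
t=9: input=4 -> V=0 FIRE

Answer: 3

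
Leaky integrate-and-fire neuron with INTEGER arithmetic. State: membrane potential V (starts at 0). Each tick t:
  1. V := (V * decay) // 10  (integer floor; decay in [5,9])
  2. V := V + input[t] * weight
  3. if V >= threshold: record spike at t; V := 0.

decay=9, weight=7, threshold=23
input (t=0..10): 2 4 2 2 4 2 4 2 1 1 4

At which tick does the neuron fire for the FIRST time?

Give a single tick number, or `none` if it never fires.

t=0: input=2 -> V=14
t=1: input=4 -> V=0 FIRE
t=2: input=2 -> V=14
t=3: input=2 -> V=0 FIRE
t=4: input=4 -> V=0 FIRE
t=5: input=2 -> V=14
t=6: input=4 -> V=0 FIRE
t=7: input=2 -> V=14
t=8: input=1 -> V=19
t=9: input=1 -> V=0 FIRE
t=10: input=4 -> V=0 FIRE

Answer: 1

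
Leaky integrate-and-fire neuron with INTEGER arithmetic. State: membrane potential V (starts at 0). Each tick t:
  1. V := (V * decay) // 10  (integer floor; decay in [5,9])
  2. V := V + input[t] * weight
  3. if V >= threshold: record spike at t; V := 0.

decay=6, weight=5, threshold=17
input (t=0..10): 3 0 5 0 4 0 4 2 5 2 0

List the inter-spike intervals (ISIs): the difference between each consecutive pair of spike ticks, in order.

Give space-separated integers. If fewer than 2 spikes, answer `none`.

Answer: 2 2 2

Derivation:
t=0: input=3 -> V=15
t=1: input=0 -> V=9
t=2: input=5 -> V=0 FIRE
t=3: input=0 -> V=0
t=4: input=4 -> V=0 FIRE
t=5: input=0 -> V=0
t=6: input=4 -> V=0 FIRE
t=7: input=2 -> V=10
t=8: input=5 -> V=0 FIRE
t=9: input=2 -> V=10
t=10: input=0 -> V=6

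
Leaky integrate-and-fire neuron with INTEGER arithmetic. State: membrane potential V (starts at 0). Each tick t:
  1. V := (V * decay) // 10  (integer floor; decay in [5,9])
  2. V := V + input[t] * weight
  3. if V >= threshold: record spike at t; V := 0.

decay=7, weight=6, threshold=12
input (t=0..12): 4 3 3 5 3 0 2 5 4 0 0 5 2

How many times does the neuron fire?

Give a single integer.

Answer: 10

Derivation:
t=0: input=4 -> V=0 FIRE
t=1: input=3 -> V=0 FIRE
t=2: input=3 -> V=0 FIRE
t=3: input=5 -> V=0 FIRE
t=4: input=3 -> V=0 FIRE
t=5: input=0 -> V=0
t=6: input=2 -> V=0 FIRE
t=7: input=5 -> V=0 FIRE
t=8: input=4 -> V=0 FIRE
t=9: input=0 -> V=0
t=10: input=0 -> V=0
t=11: input=5 -> V=0 FIRE
t=12: input=2 -> V=0 FIRE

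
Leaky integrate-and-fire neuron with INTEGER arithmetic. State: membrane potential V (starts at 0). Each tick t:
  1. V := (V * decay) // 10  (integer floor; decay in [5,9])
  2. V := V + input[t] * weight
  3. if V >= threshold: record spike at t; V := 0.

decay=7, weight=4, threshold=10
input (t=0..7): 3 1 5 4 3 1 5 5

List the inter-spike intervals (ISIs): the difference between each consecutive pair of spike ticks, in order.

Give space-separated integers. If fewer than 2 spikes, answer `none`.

t=0: input=3 -> V=0 FIRE
t=1: input=1 -> V=4
t=2: input=5 -> V=0 FIRE
t=3: input=4 -> V=0 FIRE
t=4: input=3 -> V=0 FIRE
t=5: input=1 -> V=4
t=6: input=5 -> V=0 FIRE
t=7: input=5 -> V=0 FIRE

Answer: 2 1 1 2 1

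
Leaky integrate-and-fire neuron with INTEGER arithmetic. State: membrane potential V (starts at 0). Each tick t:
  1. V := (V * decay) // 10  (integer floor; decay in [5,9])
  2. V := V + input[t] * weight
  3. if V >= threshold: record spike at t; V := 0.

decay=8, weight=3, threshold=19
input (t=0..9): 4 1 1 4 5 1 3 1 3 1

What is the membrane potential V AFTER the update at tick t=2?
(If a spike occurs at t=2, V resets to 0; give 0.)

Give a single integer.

Answer: 12

Derivation:
t=0: input=4 -> V=12
t=1: input=1 -> V=12
t=2: input=1 -> V=12
t=3: input=4 -> V=0 FIRE
t=4: input=5 -> V=15
t=5: input=1 -> V=15
t=6: input=3 -> V=0 FIRE
t=7: input=1 -> V=3
t=8: input=3 -> V=11
t=9: input=1 -> V=11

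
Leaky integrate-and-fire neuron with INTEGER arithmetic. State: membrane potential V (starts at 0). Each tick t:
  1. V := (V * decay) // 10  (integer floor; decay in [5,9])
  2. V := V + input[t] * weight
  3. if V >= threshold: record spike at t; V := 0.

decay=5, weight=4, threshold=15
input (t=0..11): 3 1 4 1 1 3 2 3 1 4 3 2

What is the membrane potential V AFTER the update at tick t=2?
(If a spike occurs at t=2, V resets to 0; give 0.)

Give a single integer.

t=0: input=3 -> V=12
t=1: input=1 -> V=10
t=2: input=4 -> V=0 FIRE
t=3: input=1 -> V=4
t=4: input=1 -> V=6
t=5: input=3 -> V=0 FIRE
t=6: input=2 -> V=8
t=7: input=3 -> V=0 FIRE
t=8: input=1 -> V=4
t=9: input=4 -> V=0 FIRE
t=10: input=3 -> V=12
t=11: input=2 -> V=14

Answer: 0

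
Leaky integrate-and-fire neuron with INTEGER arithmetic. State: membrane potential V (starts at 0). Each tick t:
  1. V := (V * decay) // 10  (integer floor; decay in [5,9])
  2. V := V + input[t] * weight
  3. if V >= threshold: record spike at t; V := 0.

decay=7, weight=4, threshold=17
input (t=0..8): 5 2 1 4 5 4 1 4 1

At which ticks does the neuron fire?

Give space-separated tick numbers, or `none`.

t=0: input=5 -> V=0 FIRE
t=1: input=2 -> V=8
t=2: input=1 -> V=9
t=3: input=4 -> V=0 FIRE
t=4: input=5 -> V=0 FIRE
t=5: input=4 -> V=16
t=6: input=1 -> V=15
t=7: input=4 -> V=0 FIRE
t=8: input=1 -> V=4

Answer: 0 3 4 7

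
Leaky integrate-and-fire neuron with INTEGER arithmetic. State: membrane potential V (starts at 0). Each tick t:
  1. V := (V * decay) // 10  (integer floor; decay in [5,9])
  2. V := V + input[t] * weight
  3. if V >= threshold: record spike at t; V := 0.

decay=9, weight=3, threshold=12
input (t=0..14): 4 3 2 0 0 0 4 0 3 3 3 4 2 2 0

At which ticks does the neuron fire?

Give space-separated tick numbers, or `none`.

Answer: 0 2 6 9 11

Derivation:
t=0: input=4 -> V=0 FIRE
t=1: input=3 -> V=9
t=2: input=2 -> V=0 FIRE
t=3: input=0 -> V=0
t=4: input=0 -> V=0
t=5: input=0 -> V=0
t=6: input=4 -> V=0 FIRE
t=7: input=0 -> V=0
t=8: input=3 -> V=9
t=9: input=3 -> V=0 FIRE
t=10: input=3 -> V=9
t=11: input=4 -> V=0 FIRE
t=12: input=2 -> V=6
t=13: input=2 -> V=11
t=14: input=0 -> V=9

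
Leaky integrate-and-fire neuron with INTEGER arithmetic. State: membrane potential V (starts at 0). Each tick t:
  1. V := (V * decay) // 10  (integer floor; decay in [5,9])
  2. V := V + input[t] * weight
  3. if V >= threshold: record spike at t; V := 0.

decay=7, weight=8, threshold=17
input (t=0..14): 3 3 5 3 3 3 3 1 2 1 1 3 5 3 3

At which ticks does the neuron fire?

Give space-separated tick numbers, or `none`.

t=0: input=3 -> V=0 FIRE
t=1: input=3 -> V=0 FIRE
t=2: input=5 -> V=0 FIRE
t=3: input=3 -> V=0 FIRE
t=4: input=3 -> V=0 FIRE
t=5: input=3 -> V=0 FIRE
t=6: input=3 -> V=0 FIRE
t=7: input=1 -> V=8
t=8: input=2 -> V=0 FIRE
t=9: input=1 -> V=8
t=10: input=1 -> V=13
t=11: input=3 -> V=0 FIRE
t=12: input=5 -> V=0 FIRE
t=13: input=3 -> V=0 FIRE
t=14: input=3 -> V=0 FIRE

Answer: 0 1 2 3 4 5 6 8 11 12 13 14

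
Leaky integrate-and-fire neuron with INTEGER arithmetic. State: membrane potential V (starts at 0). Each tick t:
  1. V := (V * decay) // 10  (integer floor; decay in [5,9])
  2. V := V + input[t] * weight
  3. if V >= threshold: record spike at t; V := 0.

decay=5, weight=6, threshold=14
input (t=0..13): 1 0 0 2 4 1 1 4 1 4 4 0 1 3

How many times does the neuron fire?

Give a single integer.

t=0: input=1 -> V=6
t=1: input=0 -> V=3
t=2: input=0 -> V=1
t=3: input=2 -> V=12
t=4: input=4 -> V=0 FIRE
t=5: input=1 -> V=6
t=6: input=1 -> V=9
t=7: input=4 -> V=0 FIRE
t=8: input=1 -> V=6
t=9: input=4 -> V=0 FIRE
t=10: input=4 -> V=0 FIRE
t=11: input=0 -> V=0
t=12: input=1 -> V=6
t=13: input=3 -> V=0 FIRE

Answer: 5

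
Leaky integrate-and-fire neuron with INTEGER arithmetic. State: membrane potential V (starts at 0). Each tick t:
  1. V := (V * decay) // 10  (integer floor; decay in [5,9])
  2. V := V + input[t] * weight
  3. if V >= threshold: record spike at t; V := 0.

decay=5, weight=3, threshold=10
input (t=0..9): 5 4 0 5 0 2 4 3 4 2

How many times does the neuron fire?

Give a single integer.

t=0: input=5 -> V=0 FIRE
t=1: input=4 -> V=0 FIRE
t=2: input=0 -> V=0
t=3: input=5 -> V=0 FIRE
t=4: input=0 -> V=0
t=5: input=2 -> V=6
t=6: input=4 -> V=0 FIRE
t=7: input=3 -> V=9
t=8: input=4 -> V=0 FIRE
t=9: input=2 -> V=6

Answer: 5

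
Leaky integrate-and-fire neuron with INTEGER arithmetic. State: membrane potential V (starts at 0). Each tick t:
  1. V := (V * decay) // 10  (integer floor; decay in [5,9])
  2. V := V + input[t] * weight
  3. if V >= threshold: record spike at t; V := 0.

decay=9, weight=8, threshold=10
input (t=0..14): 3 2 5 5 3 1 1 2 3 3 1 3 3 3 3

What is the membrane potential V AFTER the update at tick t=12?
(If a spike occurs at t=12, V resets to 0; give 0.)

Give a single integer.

Answer: 0

Derivation:
t=0: input=3 -> V=0 FIRE
t=1: input=2 -> V=0 FIRE
t=2: input=5 -> V=0 FIRE
t=3: input=5 -> V=0 FIRE
t=4: input=3 -> V=0 FIRE
t=5: input=1 -> V=8
t=6: input=1 -> V=0 FIRE
t=7: input=2 -> V=0 FIRE
t=8: input=3 -> V=0 FIRE
t=9: input=3 -> V=0 FIRE
t=10: input=1 -> V=8
t=11: input=3 -> V=0 FIRE
t=12: input=3 -> V=0 FIRE
t=13: input=3 -> V=0 FIRE
t=14: input=3 -> V=0 FIRE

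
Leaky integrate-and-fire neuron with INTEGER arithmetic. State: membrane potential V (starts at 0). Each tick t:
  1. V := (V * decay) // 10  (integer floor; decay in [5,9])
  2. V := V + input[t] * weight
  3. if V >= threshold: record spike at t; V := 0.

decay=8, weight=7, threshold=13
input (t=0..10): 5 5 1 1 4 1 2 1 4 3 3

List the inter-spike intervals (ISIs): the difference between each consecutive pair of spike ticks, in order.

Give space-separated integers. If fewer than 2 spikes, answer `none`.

t=0: input=5 -> V=0 FIRE
t=1: input=5 -> V=0 FIRE
t=2: input=1 -> V=7
t=3: input=1 -> V=12
t=4: input=4 -> V=0 FIRE
t=5: input=1 -> V=7
t=6: input=2 -> V=0 FIRE
t=7: input=1 -> V=7
t=8: input=4 -> V=0 FIRE
t=9: input=3 -> V=0 FIRE
t=10: input=3 -> V=0 FIRE

Answer: 1 3 2 2 1 1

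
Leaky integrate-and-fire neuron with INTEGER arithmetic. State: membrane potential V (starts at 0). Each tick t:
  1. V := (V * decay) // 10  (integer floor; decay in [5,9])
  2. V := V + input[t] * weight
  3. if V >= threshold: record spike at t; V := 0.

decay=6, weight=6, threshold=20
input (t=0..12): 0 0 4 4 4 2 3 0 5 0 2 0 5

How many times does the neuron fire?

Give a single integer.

Answer: 6

Derivation:
t=0: input=0 -> V=0
t=1: input=0 -> V=0
t=2: input=4 -> V=0 FIRE
t=3: input=4 -> V=0 FIRE
t=4: input=4 -> V=0 FIRE
t=5: input=2 -> V=12
t=6: input=3 -> V=0 FIRE
t=7: input=0 -> V=0
t=8: input=5 -> V=0 FIRE
t=9: input=0 -> V=0
t=10: input=2 -> V=12
t=11: input=0 -> V=7
t=12: input=5 -> V=0 FIRE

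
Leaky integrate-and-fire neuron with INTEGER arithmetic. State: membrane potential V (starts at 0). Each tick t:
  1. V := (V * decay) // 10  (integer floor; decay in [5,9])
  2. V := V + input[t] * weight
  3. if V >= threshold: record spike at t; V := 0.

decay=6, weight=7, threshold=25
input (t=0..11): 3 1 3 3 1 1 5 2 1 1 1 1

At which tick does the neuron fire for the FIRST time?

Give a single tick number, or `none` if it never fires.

Answer: 2

Derivation:
t=0: input=3 -> V=21
t=1: input=1 -> V=19
t=2: input=3 -> V=0 FIRE
t=3: input=3 -> V=21
t=4: input=1 -> V=19
t=5: input=1 -> V=18
t=6: input=5 -> V=0 FIRE
t=7: input=2 -> V=14
t=8: input=1 -> V=15
t=9: input=1 -> V=16
t=10: input=1 -> V=16
t=11: input=1 -> V=16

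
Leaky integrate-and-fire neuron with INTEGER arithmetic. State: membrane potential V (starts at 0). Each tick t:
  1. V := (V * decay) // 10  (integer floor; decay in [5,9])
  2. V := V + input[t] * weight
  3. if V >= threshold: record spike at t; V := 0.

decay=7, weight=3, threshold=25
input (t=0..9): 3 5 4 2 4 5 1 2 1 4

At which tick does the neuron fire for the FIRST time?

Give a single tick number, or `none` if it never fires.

t=0: input=3 -> V=9
t=1: input=5 -> V=21
t=2: input=4 -> V=0 FIRE
t=3: input=2 -> V=6
t=4: input=4 -> V=16
t=5: input=5 -> V=0 FIRE
t=6: input=1 -> V=3
t=7: input=2 -> V=8
t=8: input=1 -> V=8
t=9: input=4 -> V=17

Answer: 2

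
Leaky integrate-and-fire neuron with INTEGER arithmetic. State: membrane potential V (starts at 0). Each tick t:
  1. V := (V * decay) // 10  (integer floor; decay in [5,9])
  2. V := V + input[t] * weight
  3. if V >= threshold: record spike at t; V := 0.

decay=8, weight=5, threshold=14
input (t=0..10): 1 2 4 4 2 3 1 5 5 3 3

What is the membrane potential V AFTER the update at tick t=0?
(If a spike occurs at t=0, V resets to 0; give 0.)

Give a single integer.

Answer: 5

Derivation:
t=0: input=1 -> V=5
t=1: input=2 -> V=0 FIRE
t=2: input=4 -> V=0 FIRE
t=3: input=4 -> V=0 FIRE
t=4: input=2 -> V=10
t=5: input=3 -> V=0 FIRE
t=6: input=1 -> V=5
t=7: input=5 -> V=0 FIRE
t=8: input=5 -> V=0 FIRE
t=9: input=3 -> V=0 FIRE
t=10: input=3 -> V=0 FIRE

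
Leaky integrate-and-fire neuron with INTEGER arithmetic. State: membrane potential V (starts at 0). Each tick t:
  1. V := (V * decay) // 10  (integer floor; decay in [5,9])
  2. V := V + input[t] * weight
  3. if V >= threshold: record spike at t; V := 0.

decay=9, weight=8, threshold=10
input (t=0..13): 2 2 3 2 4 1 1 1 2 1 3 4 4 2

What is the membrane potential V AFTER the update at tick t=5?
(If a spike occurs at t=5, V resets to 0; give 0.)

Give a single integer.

t=0: input=2 -> V=0 FIRE
t=1: input=2 -> V=0 FIRE
t=2: input=3 -> V=0 FIRE
t=3: input=2 -> V=0 FIRE
t=4: input=4 -> V=0 FIRE
t=5: input=1 -> V=8
t=6: input=1 -> V=0 FIRE
t=7: input=1 -> V=8
t=8: input=2 -> V=0 FIRE
t=9: input=1 -> V=8
t=10: input=3 -> V=0 FIRE
t=11: input=4 -> V=0 FIRE
t=12: input=4 -> V=0 FIRE
t=13: input=2 -> V=0 FIRE

Answer: 8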